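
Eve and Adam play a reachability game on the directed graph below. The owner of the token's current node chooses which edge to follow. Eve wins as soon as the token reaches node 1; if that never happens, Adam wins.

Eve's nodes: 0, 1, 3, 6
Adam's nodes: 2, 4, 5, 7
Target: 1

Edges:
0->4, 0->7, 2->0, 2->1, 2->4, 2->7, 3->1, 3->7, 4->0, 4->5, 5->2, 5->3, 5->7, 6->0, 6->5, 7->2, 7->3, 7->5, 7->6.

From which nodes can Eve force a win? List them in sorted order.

1, 3

A0 = {1}
A1: add {3} — 3 (Eve) has 3→1.
A2 = A1; e.g. 0 (Eve) has no edge into A1. Fixed point.
Eve's winning region = {1, 3}.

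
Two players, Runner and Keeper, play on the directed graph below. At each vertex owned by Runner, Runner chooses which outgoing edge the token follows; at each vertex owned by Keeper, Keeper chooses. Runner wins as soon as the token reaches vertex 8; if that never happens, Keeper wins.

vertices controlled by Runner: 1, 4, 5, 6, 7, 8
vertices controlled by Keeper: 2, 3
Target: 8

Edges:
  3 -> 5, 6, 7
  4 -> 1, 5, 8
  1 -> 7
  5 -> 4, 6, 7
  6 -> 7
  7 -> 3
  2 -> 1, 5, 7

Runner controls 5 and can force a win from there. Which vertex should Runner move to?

4

A0 = {8}
A1: add {4} — 4 (Runner) has 4→8.
A2: add {5} — 5 (Runner) has 5→4.
A3 = A2; e.g. 1 (Runner) has no edge into A2. Fixed point.
From 5, successor 4 is in the attractor (rank 1); the other successors 6, 7 are not.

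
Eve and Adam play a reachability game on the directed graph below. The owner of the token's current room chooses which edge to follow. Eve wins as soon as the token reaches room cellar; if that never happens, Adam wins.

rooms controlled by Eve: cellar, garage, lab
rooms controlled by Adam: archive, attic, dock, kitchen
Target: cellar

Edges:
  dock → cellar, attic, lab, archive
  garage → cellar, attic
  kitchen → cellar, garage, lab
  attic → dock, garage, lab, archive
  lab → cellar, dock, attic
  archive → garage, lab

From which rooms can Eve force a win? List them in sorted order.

archive, cellar, garage, kitchen, lab

A0 = {cellar}
A1: add {garage, lab} — garage (Eve) has garage→cellar; lab (Eve) has lab→cellar.
A2: add {archive, kitchen} — kitchen (Adam): all of {cellar, garage, lab} already in; archive (Adam): all of {garage, lab} already in.
A3 = A2; e.g. dock (Adam) can still go to attic. Fixed point.
Eve's winning region = {archive, cellar, garage, kitchen, lab}.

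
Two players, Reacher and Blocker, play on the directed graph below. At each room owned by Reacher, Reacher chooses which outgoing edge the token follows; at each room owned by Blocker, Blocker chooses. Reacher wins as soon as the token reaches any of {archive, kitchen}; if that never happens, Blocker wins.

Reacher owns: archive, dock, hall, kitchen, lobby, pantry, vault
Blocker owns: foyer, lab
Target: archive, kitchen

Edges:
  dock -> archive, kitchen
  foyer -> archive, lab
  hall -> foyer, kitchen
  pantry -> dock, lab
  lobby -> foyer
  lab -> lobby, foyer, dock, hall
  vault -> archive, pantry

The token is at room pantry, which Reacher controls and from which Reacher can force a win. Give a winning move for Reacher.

A0 = {archive, kitchen}
A1: add {dock, hall, vault} — dock (Reacher) has dock→archive; vault (Reacher) has vault→archive; hall (Reacher) has hall→kitchen.
A2: add {pantry} — pantry (Reacher) has pantry→dock.
A3 = A2; e.g. lobby (Reacher) has no edge into A2. Fixed point.
From pantry, successor dock is in the attractor (rank 1); the other successor lab is not.

dock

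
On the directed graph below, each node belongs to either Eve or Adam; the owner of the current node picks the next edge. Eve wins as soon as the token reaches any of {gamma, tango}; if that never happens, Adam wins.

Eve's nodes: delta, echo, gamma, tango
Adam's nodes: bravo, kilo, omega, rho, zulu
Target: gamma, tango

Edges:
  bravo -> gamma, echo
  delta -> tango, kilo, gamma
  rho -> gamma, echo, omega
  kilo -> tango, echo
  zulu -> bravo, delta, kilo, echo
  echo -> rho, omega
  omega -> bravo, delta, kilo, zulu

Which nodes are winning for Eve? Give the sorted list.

delta, gamma, tango

A0 = {gamma, tango}
A1: add {delta} — delta (Eve) has delta→tango.
A2 = A1; e.g. bravo (Adam) can still go to echo. Fixed point.
Eve's winning region = {delta, gamma, tango}.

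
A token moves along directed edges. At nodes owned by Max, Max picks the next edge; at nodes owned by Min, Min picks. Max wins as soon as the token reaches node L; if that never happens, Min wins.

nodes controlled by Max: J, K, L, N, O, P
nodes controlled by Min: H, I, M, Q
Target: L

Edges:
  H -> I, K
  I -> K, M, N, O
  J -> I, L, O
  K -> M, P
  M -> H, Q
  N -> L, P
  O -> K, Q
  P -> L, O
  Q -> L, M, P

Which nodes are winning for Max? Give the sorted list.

A0 = {L}
A1: add {J, N, P} — J (Max) has J→L; N (Max) has N→L; P (Max) has P→L.
A2: add {K} — K (Max) has K→P.
A3: add {O} — O (Max) has O→K.
A4 = A3; e.g. H (Min) can still go to I. Fixed point.
Max's winning region = {J, K, L, N, O, P}.

J, K, L, N, O, P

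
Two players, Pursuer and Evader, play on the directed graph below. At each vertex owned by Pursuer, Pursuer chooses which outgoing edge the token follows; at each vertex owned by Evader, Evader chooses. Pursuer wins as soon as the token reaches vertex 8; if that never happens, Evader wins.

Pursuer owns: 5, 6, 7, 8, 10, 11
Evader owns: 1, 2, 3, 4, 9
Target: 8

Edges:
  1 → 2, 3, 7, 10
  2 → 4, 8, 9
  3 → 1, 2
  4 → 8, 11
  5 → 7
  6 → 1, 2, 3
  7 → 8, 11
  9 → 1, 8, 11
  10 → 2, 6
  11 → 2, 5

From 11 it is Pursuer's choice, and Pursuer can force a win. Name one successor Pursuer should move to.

A0 = {8}
A1: add {7} — 7 (Pursuer) has 7→8.
A2: add {5} — 5 (Pursuer) has 5→7.
A3: add {11} — 11 (Pursuer) has 11→5.
A4: add {4} — 4 (Evader): all of {8, 11} already in.
A5 = A4; e.g. 1 (Evader) can still go to 2. Fixed point.
From 11, successor 5 is in the attractor (rank 2); the other successor 2 is not.

5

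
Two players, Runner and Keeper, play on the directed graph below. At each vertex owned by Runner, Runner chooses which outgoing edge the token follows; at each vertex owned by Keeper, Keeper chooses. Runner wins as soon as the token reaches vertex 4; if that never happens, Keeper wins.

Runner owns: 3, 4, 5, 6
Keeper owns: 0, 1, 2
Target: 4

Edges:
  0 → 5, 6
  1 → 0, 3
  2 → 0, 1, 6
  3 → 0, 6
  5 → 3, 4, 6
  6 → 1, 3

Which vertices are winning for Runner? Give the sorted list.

4, 5

A0 = {4}
A1: add {5} — 5 (Runner) has 5→4.
A2 = A1; e.g. 0 (Keeper) can still go to 6. Fixed point.
Runner's winning region = {4, 5}.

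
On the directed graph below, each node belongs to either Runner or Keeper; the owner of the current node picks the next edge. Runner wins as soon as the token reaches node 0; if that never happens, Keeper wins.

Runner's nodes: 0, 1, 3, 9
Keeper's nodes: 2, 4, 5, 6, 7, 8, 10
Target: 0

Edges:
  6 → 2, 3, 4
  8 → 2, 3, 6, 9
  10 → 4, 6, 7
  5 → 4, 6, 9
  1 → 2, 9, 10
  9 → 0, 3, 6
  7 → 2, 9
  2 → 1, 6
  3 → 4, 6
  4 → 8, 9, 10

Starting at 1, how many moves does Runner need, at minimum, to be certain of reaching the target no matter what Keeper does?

A0 = {0}
A1: add {9} — 9 (Runner) has 9→0.
A2: add {1} — 1 (Runner) has 1→9.
A3 = A2; e.g. 2 (Keeper) can still go to 6. Fixed point.
1 enters the attractor at level 2, so Runner can force the target in 2 moves from there.

2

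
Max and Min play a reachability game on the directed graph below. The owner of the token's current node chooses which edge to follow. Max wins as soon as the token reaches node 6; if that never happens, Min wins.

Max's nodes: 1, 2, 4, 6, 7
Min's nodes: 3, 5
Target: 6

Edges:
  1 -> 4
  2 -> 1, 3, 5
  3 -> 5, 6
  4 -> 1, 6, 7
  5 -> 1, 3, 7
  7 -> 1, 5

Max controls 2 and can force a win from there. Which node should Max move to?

1

A0 = {6}
A1: add {4} — 4 (Max) has 4→6.
A2: add {1} — 1 (Max) has 1→4.
A3: add {2, 7} — 2 (Max) has 2→1; 7 (Max) has 7→1.
A4 = A3; e.g. 3 (Min) can still go to 5. Fixed point.
From 2, successor 1 is in the attractor (rank 2); the other successors 3, 5 are not.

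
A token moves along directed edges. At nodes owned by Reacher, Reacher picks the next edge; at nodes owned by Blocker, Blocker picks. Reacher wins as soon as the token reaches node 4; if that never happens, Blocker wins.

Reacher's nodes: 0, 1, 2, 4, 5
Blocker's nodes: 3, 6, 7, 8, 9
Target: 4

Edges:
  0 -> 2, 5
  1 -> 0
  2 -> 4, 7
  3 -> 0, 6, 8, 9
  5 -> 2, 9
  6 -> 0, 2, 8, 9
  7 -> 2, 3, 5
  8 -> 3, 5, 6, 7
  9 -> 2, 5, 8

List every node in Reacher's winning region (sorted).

0, 1, 2, 4, 5

A0 = {4}
A1: add {2} — 2 (Reacher) has 2→4.
A2: add {0, 5} — 0 (Reacher) has 0→2; 5 (Reacher) has 5→2.
A3: add {1} — 1 (Reacher) has 1→0.
A4 = A3; e.g. 3 (Blocker) can still go to 6. Fixed point.
Reacher's winning region = {0, 1, 2, 4, 5}.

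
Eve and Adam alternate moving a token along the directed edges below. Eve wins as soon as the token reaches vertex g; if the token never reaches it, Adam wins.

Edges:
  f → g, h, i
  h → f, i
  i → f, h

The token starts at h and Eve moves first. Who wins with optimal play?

Track states (vertex, player-to-move).
A0 = {(g,Eve), (g,Adam)}
A1: add {(f,Eve)}.
A2 = A1; e.g. (f,Adam) stays out. (h,Eve) never enters ⇒ Adam avoids the target.

Adam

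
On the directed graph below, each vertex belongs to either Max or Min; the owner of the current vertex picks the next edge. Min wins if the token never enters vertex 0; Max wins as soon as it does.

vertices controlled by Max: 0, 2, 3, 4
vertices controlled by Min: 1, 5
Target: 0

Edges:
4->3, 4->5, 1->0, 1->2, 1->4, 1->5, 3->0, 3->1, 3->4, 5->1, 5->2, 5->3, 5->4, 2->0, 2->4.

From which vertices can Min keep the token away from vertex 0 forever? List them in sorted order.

A0 = {0}
A1: add {2, 3} — 2 (Max) has 2→0; 3 (Max) has 3→0.
A2: add {4} — 4 (Max) has 4→3.
A3 = A2; e.g. 1 (Min) can still go to 5. Fixed point.
Max's attractor = {0, 2, 3, 4}; Min avoids the target exactly from the complement.

1, 5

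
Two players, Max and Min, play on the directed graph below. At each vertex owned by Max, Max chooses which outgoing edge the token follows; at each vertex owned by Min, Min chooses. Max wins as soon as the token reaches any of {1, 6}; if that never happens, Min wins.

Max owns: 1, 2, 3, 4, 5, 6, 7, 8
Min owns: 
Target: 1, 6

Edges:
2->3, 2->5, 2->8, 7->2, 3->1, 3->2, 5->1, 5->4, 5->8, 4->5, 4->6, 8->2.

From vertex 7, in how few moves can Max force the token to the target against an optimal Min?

3

A0 = {1, 6}
A1: add {3, 4, 5} — 3 (Max) has 3→1; 4 (Max) has 4→6; 5 (Max) has 5→1.
A2: add {2} — 2 (Max) has 2→3.
A3: add {7, 8} — 7 (Max) has 7→2; 8 (Max) has 8→2.
A3 = all vertices. Fixed point.
7 enters the attractor at level 3, so Max can force the target in 3 moves from there.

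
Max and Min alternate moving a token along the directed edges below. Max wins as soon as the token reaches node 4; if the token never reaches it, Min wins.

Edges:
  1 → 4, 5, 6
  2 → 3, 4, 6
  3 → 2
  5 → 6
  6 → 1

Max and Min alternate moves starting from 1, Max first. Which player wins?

Max

Track states (vertex, player-to-move).
A0 = {(4,Max), (4,Min)}
A1: add {(1,Max), (2,Max)}.
(1,Max) ∈ A1 ⇒ Max forces the target.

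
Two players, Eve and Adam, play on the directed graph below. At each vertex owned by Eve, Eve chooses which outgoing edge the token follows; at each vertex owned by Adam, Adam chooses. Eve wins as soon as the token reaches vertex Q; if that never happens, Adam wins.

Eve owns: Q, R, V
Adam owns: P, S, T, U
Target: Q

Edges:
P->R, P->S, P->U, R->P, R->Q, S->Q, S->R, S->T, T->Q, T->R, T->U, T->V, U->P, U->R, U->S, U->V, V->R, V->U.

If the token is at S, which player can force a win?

A0 = {Q}
A1: add {R} — R (Eve) has R→Q.
A2: add {V} — V (Eve) has V→R.
A3 = A2; e.g. P (Adam) can still go to S. Fixed point.
S never enters the attractor, so Adam can avoid the target forever.

Adam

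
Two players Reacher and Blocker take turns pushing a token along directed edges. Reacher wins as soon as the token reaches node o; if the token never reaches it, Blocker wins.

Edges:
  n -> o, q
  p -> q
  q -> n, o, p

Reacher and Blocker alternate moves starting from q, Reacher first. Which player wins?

Reacher

Track states (vertex, player-to-move).
A0 = {(o,Reacher), (o,Blocker)}
A1: add {(n,Reacher), (q,Reacher)}.
(q,Reacher) ∈ A1 ⇒ Reacher forces the target.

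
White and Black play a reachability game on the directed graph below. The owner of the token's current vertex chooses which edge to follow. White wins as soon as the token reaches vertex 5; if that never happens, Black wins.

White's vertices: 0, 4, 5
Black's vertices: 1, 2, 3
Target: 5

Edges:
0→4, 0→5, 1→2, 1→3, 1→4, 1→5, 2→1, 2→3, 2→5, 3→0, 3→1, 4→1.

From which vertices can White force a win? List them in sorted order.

A0 = {5}
A1: add {0} — 0 (White) has 0→5.
A2 = A1; e.g. 1 (Black) can still go to 2. Fixed point.
White's winning region = {0, 5}.

0, 5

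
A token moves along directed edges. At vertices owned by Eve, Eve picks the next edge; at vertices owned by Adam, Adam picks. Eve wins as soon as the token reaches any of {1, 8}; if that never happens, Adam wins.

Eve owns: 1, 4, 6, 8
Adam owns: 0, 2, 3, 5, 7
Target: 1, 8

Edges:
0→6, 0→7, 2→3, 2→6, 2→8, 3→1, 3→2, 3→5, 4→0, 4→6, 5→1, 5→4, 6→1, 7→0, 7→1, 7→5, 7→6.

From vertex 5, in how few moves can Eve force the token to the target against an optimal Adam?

A0 = {1, 8}
A1: add {6} — 6 (Eve) has 6→1.
A2: add {4} — 4 (Eve) has 4→6.
A3: add {5} — 5 (Adam): all of {1, 4} already in.
A4 = A3; e.g. 0 (Adam) can still go to 7. Fixed point.
5 enters the attractor at level 3, so Eve can force the target in 3 moves from there.

3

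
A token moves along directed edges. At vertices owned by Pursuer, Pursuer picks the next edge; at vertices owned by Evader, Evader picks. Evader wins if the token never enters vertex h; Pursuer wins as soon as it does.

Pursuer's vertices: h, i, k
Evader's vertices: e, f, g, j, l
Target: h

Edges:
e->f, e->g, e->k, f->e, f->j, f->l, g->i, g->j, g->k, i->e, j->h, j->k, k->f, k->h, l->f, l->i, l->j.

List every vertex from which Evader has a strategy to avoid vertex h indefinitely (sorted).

e, f, g, i, l

A0 = {h}
A1: add {k} — k (Pursuer) has k→h.
A2: add {j} — j (Evader): all of {h, k} already in.
A3 = A2; e.g. e (Evader) can still go to f. Fixed point.
Pursuer's attractor = {h, j, k}; Evader avoids the target exactly from the complement.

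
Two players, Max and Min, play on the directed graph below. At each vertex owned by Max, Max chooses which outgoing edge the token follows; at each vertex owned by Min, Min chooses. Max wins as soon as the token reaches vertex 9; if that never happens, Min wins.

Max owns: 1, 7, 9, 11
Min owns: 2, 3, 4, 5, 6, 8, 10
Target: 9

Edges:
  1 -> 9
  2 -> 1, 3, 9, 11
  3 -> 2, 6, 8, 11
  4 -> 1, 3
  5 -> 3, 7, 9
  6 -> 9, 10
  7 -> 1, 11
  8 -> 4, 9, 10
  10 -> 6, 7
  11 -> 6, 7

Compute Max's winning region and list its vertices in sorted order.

1, 7, 9, 11

A0 = {9}
A1: add {1} — 1 (Max) has 1→9.
A2: add {7} — 7 (Max) has 7→1.
A3: add {11} — 11 (Max) has 11→7.
A4 = A3; e.g. 2 (Min) can still go to 3. Fixed point.
Max's winning region = {1, 7, 9, 11}.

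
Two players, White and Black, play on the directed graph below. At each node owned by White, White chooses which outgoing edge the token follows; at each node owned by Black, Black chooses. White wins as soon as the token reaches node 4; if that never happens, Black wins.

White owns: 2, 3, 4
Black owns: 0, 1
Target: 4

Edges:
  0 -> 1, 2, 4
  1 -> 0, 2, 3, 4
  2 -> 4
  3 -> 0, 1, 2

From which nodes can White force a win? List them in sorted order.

A0 = {4}
A1: add {2} — 2 (White) has 2→4.
A2: add {3} — 3 (White) has 3→2.
A3 = A2; e.g. 0 (Black) can still go to 1. Fixed point.
White's winning region = {2, 3, 4}.

2, 3, 4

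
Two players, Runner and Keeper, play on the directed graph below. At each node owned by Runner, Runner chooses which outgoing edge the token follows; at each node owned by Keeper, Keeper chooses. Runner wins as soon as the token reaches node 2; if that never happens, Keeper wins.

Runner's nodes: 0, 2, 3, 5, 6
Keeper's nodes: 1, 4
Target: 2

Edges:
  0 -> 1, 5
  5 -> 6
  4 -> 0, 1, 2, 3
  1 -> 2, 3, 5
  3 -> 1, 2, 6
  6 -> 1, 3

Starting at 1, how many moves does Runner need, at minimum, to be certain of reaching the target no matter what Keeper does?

4

A0 = {2}
A1: add {3} — 3 (Runner) has 3→2.
A2: add {6} — 6 (Runner) has 6→3.
A3: add {5} — 5 (Runner) has 5→6.
A4: add {0, 1} — 0 (Runner) has 0→5; 1 (Keeper): all of {2, 3, 5} already in.
1 enters the attractor at level 4, so Runner can force the target in 4 moves from there.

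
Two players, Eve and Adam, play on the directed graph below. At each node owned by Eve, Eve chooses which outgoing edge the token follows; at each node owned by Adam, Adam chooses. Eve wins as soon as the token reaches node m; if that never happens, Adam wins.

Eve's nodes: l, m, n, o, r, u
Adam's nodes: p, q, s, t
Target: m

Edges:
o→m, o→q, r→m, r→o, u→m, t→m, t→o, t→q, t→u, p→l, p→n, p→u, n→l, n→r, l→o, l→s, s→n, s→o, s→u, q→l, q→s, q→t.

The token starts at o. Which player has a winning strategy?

Eve

A0 = {m}
A1: add {o, r, u} — o (Eve) has o→m; r (Eve) has r→m; u (Eve) has u→m.
o ∈ A1, so Eve can force the target.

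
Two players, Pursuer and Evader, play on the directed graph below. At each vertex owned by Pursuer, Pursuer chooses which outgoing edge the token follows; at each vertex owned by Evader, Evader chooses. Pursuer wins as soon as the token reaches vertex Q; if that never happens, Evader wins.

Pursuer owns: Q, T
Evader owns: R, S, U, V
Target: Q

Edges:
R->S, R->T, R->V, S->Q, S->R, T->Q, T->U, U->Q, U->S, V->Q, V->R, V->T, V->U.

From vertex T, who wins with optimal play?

A0 = {Q}
A1: add {T} — T (Pursuer) has T→Q.
A2 = A1; e.g. R (Evader) can still go to S. Fixed point.
T ∈ A1, so Pursuer can force the target.

Pursuer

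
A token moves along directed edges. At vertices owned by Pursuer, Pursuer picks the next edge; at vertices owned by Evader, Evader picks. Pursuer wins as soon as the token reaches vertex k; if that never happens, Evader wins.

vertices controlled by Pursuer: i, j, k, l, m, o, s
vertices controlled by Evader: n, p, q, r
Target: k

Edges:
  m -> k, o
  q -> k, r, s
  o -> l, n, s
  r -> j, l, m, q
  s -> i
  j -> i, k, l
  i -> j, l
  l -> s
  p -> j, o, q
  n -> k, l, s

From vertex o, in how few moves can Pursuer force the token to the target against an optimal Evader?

A0 = {k}
A1: add {j, m} — j (Pursuer) has j→k; m (Pursuer) has m→k.
A2: add {i} — i (Pursuer) has i→j.
A3: add {s} — s (Pursuer) has s→i.
A4: add {l, o} — l (Pursuer) has l→s; o (Pursuer) has o→s.
o enters the attractor at level 4, so Pursuer can force the target in 4 moves from there.

4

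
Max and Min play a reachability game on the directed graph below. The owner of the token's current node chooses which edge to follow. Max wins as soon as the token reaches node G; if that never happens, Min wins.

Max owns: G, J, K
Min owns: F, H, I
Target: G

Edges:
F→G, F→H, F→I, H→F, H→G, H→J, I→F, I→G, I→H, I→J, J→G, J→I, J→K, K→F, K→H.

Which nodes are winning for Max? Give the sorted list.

A0 = {G}
A1: add {J} — J (Max) has J→G.
A2 = A1; e.g. F (Min) can still go to H. Fixed point.
Max's winning region = {G, J}.

G, J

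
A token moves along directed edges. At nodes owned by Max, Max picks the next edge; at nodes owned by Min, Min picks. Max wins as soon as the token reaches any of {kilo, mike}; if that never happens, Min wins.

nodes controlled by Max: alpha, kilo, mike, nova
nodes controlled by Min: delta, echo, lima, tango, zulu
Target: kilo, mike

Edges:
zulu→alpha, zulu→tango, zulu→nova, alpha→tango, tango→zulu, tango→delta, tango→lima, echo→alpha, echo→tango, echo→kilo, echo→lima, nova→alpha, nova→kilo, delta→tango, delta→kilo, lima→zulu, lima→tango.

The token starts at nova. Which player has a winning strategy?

Max

A0 = {kilo, mike}
A1: add {nova} — nova (Max) has nova→kilo.
A2 = A1; e.g. zulu (Min) can still go to alpha. Fixed point.
nova ∈ A1, so Max can force the target.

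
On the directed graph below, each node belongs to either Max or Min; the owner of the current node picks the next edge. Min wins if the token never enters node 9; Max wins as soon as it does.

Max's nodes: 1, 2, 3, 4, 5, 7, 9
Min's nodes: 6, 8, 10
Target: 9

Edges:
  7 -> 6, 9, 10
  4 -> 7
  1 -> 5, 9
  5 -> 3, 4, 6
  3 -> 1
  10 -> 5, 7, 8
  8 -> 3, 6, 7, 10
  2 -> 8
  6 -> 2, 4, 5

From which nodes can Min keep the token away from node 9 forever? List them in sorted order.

2, 6, 8, 10

A0 = {9}
A1: add {1, 7} — 1 (Max) has 1→9; 7 (Max) has 7→9.
A2: add {3, 4} — 3 (Max) has 3→1; 4 (Max) has 4→7.
A3: add {5} — 5 (Max) has 5→3.
A4 = A3; e.g. 2 (Max) has no edge into A3. Fixed point.
Max's attractor = {1, 3, 4, 5, 7, 9}; Min avoids the target exactly from the complement.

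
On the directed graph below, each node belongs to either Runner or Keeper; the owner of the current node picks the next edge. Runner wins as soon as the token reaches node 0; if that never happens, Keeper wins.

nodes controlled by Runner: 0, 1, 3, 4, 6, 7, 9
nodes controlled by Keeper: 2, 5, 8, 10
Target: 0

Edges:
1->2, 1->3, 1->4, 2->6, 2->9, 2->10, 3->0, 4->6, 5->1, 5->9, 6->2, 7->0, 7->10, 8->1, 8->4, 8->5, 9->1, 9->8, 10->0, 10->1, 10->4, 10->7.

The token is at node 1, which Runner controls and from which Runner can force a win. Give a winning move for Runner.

A0 = {0}
A1: add {3, 7} — 3 (Runner) has 3→0; 7 (Runner) has 7→0.
A2: add {1} — 1 (Runner) has 1→3.
A3: add {9} — 9 (Runner) has 9→1.
A4: add {5} — 5 (Keeper): all of {1, 9} already in.
A5 = A4; e.g. 2 (Keeper) can still go to 6. Fixed point.
From 1, successor 3 is in the attractor (rank 1); the other successors 2, 4 are not.

3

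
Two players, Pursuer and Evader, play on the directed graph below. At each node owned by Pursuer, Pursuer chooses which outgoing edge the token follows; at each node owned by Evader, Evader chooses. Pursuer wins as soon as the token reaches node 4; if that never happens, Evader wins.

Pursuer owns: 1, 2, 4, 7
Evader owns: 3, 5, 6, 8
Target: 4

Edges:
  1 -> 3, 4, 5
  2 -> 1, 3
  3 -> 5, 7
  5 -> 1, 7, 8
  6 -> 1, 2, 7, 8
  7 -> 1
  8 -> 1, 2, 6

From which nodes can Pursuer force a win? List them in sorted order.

1, 2, 4, 7

A0 = {4}
A1: add {1} — 1 (Pursuer) has 1→4.
A2: add {2, 7} — 2 (Pursuer) has 2→1; 7 (Pursuer) has 7→1.
A3 = A2; e.g. 3 (Evader) can still go to 5. Fixed point.
Pursuer's winning region = {1, 2, 4, 7}.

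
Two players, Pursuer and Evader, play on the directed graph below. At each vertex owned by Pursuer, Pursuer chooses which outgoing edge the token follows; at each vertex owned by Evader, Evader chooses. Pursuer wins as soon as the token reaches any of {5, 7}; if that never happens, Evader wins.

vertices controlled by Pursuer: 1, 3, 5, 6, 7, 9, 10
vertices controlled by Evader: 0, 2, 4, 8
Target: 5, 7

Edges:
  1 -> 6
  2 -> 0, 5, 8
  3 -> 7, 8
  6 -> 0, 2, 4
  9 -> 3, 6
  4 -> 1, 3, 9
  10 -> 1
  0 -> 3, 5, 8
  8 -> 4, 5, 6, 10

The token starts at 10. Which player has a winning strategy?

Evader

A0 = {5, 7}
A1: add {3} — 3 (Pursuer) has 3→7.
A2: add {9} — 9 (Pursuer) has 9→3.
A3 = A2; e.g. 0 (Evader) can still go to 8. Fixed point.
10 never enters the attractor, so Evader can avoid the target forever.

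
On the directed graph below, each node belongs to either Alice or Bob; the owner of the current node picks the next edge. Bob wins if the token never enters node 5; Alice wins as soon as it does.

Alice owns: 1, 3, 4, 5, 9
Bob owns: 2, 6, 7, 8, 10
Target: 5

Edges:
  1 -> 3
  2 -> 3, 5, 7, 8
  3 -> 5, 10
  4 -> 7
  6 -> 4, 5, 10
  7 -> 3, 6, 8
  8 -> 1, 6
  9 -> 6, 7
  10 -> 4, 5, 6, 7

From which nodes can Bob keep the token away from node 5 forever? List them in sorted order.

2, 4, 6, 7, 8, 9, 10

A0 = {5}
A1: add {3} — 3 (Alice) has 3→5.
A2: add {1} — 1 (Alice) has 1→3.
A3 = A2; e.g. 2 (Bob) can still go to 7. Fixed point.
Alice's attractor = {1, 3, 5}; Bob avoids the target exactly from the complement.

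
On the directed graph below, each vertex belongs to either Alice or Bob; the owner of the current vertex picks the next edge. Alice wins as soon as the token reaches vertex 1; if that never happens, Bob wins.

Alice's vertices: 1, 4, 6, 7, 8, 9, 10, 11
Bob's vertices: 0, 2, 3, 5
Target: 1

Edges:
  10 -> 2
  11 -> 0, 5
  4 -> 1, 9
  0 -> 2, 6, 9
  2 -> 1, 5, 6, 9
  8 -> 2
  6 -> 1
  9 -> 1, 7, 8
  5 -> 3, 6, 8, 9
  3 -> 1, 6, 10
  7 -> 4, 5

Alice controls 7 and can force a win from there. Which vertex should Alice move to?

A0 = {1}
A1: add {4, 6, 9} — 4 (Alice) has 4→1; 6 (Alice) has 6→1; 9 (Alice) has 9→1.
A2: add {7} — 7 (Alice) has 7→4.
A3 = A2; e.g. 0 (Bob) can still go to 2. Fixed point.
From 7, successor 4 is in the attractor (rank 1); the other successor 5 is not.

4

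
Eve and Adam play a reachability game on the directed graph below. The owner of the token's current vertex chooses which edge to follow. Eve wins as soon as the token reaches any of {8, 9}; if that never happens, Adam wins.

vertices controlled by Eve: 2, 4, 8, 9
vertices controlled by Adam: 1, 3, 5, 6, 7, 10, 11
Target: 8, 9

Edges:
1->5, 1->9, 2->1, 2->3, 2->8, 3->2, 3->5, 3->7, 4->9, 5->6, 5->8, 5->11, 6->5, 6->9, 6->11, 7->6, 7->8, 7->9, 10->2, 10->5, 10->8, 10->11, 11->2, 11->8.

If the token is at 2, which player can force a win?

Eve

A0 = {8, 9}
A1: add {2, 4} — 2 (Eve) has 2→8; 4 (Eve) has 4→9.
2 ∈ A1, so Eve can force the target.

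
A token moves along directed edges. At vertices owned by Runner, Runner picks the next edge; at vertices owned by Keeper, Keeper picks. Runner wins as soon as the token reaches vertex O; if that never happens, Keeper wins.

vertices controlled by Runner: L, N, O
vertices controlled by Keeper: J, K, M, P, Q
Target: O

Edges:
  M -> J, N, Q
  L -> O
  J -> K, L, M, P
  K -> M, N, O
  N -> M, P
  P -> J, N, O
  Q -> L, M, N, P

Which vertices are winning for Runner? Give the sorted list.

A0 = {O}
A1: add {L} — L (Runner) has L→O.
A2 = A1; e.g. J (Keeper) can still go to K. Fixed point.
Runner's winning region = {L, O}.

L, O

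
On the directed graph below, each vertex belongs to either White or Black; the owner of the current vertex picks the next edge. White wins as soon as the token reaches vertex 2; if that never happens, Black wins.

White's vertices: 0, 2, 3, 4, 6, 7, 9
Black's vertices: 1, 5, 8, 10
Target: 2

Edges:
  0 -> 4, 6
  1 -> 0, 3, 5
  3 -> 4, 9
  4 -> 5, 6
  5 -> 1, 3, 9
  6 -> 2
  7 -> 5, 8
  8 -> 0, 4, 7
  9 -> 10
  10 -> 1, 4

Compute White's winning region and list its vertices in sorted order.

A0 = {2}
A1: add {6} — 6 (White) has 6→2.
A2: add {0, 4} — 0 (White) has 0→6; 4 (White) has 4→6.
A3: add {3} — 3 (White) has 3→4.
A4 = A3; e.g. 1 (Black) can still go to 5. Fixed point.
White's winning region = {0, 2, 3, 4, 6}.

0, 2, 3, 4, 6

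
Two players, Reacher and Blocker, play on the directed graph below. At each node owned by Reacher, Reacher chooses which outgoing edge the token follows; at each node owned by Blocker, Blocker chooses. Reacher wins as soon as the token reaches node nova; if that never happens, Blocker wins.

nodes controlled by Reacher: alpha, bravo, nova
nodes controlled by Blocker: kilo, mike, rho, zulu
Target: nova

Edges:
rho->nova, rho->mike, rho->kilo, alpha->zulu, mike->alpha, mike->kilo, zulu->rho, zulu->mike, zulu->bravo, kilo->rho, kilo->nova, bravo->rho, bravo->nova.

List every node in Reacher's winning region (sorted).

bravo, nova

A0 = {nova}
A1: add {bravo} — bravo (Reacher) has bravo→nova.
A2 = A1; e.g. rho (Blocker) can still go to mike. Fixed point.
Reacher's winning region = {bravo, nova}.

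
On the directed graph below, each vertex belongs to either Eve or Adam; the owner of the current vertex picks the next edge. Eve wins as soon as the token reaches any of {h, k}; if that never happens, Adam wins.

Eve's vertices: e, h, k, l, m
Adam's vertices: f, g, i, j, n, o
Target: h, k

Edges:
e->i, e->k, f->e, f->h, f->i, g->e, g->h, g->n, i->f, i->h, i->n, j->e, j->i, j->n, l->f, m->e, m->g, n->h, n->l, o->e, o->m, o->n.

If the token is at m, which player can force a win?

Eve

A0 = {h, k}
A1: add {e} — e (Eve) has e→k.
A2: add {m} — m (Eve) has m→e.
A3 = A2; e.g. f (Adam) can still go to i. Fixed point.
m ∈ A2, so Eve can force the target.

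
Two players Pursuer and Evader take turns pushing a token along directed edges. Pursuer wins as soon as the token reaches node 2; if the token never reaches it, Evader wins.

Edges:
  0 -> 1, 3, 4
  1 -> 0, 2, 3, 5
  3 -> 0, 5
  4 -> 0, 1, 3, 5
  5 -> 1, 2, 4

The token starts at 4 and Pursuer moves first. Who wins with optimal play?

Track states (vertex, player-to-move).
A0 = {(2,Pursuer), (2,Evader)}
A1: add {(1,Pursuer), (5,Pursuer)}.
A2 = A1; e.g. (0,Pursuer) stays out. (4,Pursuer) never enters ⇒ Evader avoids the target.

Evader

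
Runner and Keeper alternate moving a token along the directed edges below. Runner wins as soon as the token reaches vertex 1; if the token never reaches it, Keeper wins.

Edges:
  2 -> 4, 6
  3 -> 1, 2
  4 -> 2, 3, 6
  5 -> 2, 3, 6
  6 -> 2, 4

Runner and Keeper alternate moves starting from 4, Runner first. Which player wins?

Track states (vertex, player-to-move).
A0 = {(1,Runner), (1,Keeper)}
A1: add {(3,Runner)}.
A2 = A1; e.g. (2,Runner) stays out. (4,Runner) never enters ⇒ Keeper avoids the target.

Keeper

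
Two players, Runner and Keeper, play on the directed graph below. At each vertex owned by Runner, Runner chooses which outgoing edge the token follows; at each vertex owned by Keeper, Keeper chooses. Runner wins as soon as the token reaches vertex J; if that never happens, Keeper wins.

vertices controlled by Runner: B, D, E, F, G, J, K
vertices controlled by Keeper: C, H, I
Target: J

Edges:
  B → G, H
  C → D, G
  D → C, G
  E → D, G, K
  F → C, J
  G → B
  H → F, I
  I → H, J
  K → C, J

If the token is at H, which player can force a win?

A0 = {J}
A1: add {F, K} — F (Runner) has F→J; K (Runner) has K→J.
A2: add {E} — E (Runner) has E→K.
A3 = A2; e.g. B (Runner) has no edge into A2. Fixed point.
H never enters the attractor, so Keeper can avoid the target forever.

Keeper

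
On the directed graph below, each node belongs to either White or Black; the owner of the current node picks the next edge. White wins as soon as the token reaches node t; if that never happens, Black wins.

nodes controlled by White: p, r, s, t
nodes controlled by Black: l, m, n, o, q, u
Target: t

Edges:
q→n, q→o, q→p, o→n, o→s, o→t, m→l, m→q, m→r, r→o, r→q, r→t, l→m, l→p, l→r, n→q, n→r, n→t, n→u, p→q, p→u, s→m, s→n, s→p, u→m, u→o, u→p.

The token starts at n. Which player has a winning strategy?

A0 = {t}
A1: add {r} — r (White) has r→t.
A2 = A1; e.g. l (Black) can still go to m. Fixed point.
n never enters the attractor, so Black can avoid the target forever.

Black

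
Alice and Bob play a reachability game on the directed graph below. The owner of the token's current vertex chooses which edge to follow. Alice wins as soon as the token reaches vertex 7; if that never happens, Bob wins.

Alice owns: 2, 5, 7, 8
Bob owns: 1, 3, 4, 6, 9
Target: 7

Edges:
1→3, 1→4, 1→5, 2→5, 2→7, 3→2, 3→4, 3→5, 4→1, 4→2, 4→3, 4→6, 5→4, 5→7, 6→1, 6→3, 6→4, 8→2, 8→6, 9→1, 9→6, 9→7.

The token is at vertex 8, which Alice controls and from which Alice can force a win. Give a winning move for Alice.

2

A0 = {7}
A1: add {2, 5} — 2 (Alice) has 2→7; 5 (Alice) has 5→7.
A2: add {8} — 8 (Alice) has 8→2.
A3 = A2; e.g. 1 (Bob) can still go to 3. Fixed point.
From 8, successor 2 is in the attractor (rank 1); the other successor 6 is not.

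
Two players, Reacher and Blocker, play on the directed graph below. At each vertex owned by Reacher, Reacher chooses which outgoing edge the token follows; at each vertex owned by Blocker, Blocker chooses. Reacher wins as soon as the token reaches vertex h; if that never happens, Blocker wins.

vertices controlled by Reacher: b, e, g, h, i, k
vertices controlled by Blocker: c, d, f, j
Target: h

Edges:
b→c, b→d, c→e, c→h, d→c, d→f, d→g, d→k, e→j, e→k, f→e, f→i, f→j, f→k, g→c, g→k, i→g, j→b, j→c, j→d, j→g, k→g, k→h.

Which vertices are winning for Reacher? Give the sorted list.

b, c, e, g, h, i, k

A0 = {h}
A1: add {k} — k (Reacher) has k→h.
A2: add {e, g} — e (Reacher) has e→k; g (Reacher) has g→k.
A3: add {c, i} — c (Blocker): all of {e, h} already in; i (Reacher) has i→g.
A4: add {b} — b (Reacher) has b→c.
A5 = A4; e.g. d (Blocker) can still go to f. Fixed point.
Reacher's winning region = {b, c, e, g, h, i, k}.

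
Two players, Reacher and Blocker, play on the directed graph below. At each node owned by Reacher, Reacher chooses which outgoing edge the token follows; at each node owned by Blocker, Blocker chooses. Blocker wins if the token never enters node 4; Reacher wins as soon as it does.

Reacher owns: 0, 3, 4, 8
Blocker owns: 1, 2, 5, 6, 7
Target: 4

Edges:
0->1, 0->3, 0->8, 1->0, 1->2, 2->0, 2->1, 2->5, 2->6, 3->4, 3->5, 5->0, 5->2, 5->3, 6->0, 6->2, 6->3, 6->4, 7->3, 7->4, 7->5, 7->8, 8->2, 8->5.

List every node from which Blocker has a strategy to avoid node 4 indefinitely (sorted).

1, 2, 5, 6, 7, 8

A0 = {4}
A1: add {3} — 3 (Reacher) has 3→4.
A2: add {0} — 0 (Reacher) has 0→3.
A3 = A2; e.g. 1 (Blocker) can still go to 2. Fixed point.
Reacher's attractor = {0, 3, 4}; Blocker avoids the target exactly from the complement.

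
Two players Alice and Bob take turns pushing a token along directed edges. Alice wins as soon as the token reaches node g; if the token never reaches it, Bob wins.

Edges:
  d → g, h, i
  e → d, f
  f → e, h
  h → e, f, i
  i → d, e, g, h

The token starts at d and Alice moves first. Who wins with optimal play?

Track states (vertex, player-to-move).
A0 = {(g,Alice), (g,Bob)}
A1: add {(d,Alice), (i,Alice)}.
(d,Alice) ∈ A1 ⇒ Alice forces the target.

Alice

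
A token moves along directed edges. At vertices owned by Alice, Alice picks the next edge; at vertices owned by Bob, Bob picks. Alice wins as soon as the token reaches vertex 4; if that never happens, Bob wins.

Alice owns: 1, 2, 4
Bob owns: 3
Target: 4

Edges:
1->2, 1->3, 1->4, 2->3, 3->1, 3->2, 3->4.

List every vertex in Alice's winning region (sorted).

1, 4

A0 = {4}
A1: add {1} — 1 (Alice) has 1→4.
A2 = A1; e.g. 2 (Alice) has no edge into A1. Fixed point.
Alice's winning region = {1, 4}.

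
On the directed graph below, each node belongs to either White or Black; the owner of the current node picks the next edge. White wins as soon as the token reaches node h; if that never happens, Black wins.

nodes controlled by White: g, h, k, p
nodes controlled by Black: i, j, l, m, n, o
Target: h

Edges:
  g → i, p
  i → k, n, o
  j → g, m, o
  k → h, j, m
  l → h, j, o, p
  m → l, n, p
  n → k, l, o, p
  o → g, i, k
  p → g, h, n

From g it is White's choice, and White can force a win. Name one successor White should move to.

p

A0 = {h}
A1: add {k, p} — k (White) has k→h; p (White) has p→h.
A2: add {g} — g (White) has g→p.
A3 = A2; e.g. i (Black) can still go to n. Fixed point.
From g, successor p is in the attractor (rank 1); the other successor i is not.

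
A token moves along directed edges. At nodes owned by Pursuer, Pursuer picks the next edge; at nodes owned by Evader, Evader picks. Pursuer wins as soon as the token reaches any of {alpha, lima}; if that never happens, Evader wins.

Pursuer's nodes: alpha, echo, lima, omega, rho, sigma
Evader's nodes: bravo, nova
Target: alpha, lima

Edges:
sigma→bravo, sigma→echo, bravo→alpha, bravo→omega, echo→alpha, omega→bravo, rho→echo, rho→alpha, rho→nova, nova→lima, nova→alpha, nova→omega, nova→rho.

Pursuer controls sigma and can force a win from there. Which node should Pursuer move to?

echo

A0 = {alpha, lima}
A1: add {echo, rho} — echo (Pursuer) has echo→alpha; rho (Pursuer) has rho→alpha.
A2: add {sigma} — sigma (Pursuer) has sigma→echo.
A3 = A2; e.g. bravo (Evader) can still go to omega. Fixed point.
From sigma, successor echo is in the attractor (rank 1); the other successor bravo is not.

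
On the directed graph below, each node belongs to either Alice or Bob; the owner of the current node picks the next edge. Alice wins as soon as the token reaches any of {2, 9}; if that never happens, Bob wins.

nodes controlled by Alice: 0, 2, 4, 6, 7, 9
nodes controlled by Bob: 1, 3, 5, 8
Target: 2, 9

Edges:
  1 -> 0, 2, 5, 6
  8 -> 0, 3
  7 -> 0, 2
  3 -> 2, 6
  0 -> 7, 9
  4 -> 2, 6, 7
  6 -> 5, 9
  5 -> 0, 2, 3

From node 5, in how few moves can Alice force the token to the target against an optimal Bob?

A0 = {2, 9}
A1: add {0, 4, 6, 7} — 0 (Alice) has 0→9; 4 (Alice) has 4→2; 6 (Alice) has 6→9; 7 (Alice) has 7→2.
A2: add {3} — 3 (Bob): all of {2, 6} already in.
A3: add {5, 8} — 5 (Bob): all of {0, 2, 3} already in; 8 (Bob): all of {0, 3} already in.
5 enters the attractor at level 3, so Alice can force the target in 3 moves from there.

3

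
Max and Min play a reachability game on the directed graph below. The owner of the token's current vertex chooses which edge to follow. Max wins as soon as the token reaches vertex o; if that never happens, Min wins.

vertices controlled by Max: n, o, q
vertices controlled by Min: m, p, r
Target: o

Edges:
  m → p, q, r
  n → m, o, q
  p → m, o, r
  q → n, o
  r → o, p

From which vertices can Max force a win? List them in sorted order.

A0 = {o}
A1: add {n, q} — n (Max) has n→o; q (Max) has q→o.
A2 = A1; e.g. m (Min) can still go to p. Fixed point.
Max's winning region = {n, o, q}.

n, o, q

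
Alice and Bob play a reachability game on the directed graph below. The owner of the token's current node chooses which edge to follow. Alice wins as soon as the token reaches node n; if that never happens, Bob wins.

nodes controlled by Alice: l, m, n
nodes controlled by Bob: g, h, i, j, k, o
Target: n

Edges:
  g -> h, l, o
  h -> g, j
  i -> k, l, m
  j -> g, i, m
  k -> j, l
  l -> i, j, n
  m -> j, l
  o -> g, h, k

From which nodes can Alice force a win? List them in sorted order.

l, m, n

A0 = {n}
A1: add {l} — l (Alice) has l→n.
A2: add {m} — m (Alice) has m→l.
A3 = A2; e.g. g (Bob) can still go to h. Fixed point.
Alice's winning region = {l, m, n}.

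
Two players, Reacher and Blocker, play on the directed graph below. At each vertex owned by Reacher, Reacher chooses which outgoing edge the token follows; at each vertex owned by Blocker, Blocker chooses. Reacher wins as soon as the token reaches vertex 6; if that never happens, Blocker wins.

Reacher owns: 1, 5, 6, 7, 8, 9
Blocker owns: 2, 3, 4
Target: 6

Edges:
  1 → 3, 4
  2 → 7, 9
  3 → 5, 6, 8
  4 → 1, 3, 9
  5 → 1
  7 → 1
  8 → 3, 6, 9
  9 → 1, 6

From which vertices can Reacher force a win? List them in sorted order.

A0 = {6}
A1: add {8, 9} — 8 (Reacher) has 8→6; 9 (Reacher) has 9→6.
A2 = A1; e.g. 1 (Reacher) has no edge into A1. Fixed point.
Reacher's winning region = {6, 8, 9}.

6, 8, 9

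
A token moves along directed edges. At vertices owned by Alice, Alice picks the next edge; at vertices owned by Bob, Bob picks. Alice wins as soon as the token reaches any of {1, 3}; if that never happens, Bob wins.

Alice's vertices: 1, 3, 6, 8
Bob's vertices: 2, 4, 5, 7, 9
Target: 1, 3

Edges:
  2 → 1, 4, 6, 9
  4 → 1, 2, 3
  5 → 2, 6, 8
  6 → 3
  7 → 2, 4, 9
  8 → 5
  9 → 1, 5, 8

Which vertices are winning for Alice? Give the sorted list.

1, 3, 6

A0 = {1, 3}
A1: add {6} — 6 (Alice) has 6→3.
A2 = A1; e.g. 2 (Bob) can still go to 4. Fixed point.
Alice's winning region = {1, 3, 6}.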